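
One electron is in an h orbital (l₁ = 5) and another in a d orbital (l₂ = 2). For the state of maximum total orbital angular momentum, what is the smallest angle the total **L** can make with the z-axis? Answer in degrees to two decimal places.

The total orbital quantum number L ranges from |l₁ − l₂| to l₁ + l₂ in integer steps.
So L can be 3, 4, 5, 6, 7.
The maximum is L = 7, with |L_tot| = ℏ√(7·8) = 2√14 ℏ.
The minimum angle with z is arccos(7/√56) ≈ 20.70°.

θ_min ≈ 20.70°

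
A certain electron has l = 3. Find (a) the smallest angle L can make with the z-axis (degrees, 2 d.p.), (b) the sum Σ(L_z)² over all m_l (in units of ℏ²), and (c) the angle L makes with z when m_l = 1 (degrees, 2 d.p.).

cos θ_min = 3/√12, so θ_min ≈ 30.00°.
Σ m_l² = 28, so Σ(L_z)² = 28 ℏ².
For m_l = 1: cos θ = 1/√12, θ ≈ 73.22°.

θ_min ≈ 30.00°; Σ(L_z)² = 28 ℏ²; θ(m_l=1) ≈ 73.22°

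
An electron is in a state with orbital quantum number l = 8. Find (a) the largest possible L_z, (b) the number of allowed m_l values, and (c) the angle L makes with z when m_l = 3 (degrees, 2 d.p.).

L_z,max = 8ℏ; 17 values; θ(m_l=3) ≈ 69.30°

L_z,max = lℏ = 8ℏ.
There are 2l+1 = 17 values of m_l.
For m_l = 3: cos θ = 3/√72, θ ≈ 69.30°.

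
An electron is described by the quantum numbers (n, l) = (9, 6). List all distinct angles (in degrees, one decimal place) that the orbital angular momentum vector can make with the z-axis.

θ ∈ {22.2°, 39.5°, 51.9°, 62.4°, 72.0°, 81.1°, 90.0°, 98.9°, 108.0°, 117.6°, 128.1°, 140.5°, 157.8°}

|L|² = l(l+1)ℏ² = 42ℏ², so |L| = √42 ℏ.
cos θ = m_l/√42 for each m_l ∈ {-6, -5, -4, -3, -2, -1, 0, 1, 2, 3, 4, 5, 6}.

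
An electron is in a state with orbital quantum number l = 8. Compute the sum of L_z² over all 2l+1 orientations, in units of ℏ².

The allowed m_l values are -8, -7, -6, -5, -4, -3, -2, -1, 0, 1, 2, 3, 4, 5, 6, 7, 8.
Summing m² from −8 to 8: Σ m_l² = 408.

Σ(L_z)² = 408 ℏ²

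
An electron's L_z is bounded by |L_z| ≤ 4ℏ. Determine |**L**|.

L_z,max = lℏ, so l = 4.
|L| = √(l(l+1)) ℏ = 2√5 ℏ.

|L| = 2√5 ℏ ≈ 4.472ℏ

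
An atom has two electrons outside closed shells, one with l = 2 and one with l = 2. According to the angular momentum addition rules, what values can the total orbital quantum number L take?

L = 0, 1, 2, 3, 4

Angular momentum addition gives L = |l₁ − l₂|, …, l₁ + l₂.
Allowed values: L = 0, 1, 2, 3, 4.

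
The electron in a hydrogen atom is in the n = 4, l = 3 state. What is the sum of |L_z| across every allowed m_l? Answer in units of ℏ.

m_l ∈ {-3, -2, -1, 0, 1, 2, 3}.
Σ|m_l| = 2·3(3+1)/2 = 12.

Σ|L_z| = 12 ℏ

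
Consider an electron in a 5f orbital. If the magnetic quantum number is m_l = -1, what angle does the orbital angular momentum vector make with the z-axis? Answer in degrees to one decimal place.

For 5f, l = 3.
|L| = ℏ√(l(l+1)) = 2√3 ℏ.
L_z = m_l ℏ = −1ℏ.
cos θ = L_z/|L| = -1/√12, so θ ≈ 106.8°.

θ ≈ 106.8°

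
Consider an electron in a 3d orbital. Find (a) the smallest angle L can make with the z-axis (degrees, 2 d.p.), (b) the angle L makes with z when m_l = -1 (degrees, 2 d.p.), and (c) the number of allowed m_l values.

For 3d, l = 2.
cos θ_min = 2/√6, so θ_min ≈ 35.26°.
For m_l = -1: cos θ = -1/√6, θ ≈ 114.09°.
There are 2l+1 = 5 values of m_l.

θ_min ≈ 35.26°; θ(m_l=-1) ≈ 114.09°; 5 values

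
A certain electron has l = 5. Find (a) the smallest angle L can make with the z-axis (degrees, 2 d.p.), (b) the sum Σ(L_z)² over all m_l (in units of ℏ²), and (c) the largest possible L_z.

θ_min ≈ 24.09°; Σ(L_z)² = 110 ℏ²; L_z,max = 5ℏ

cos θ_min = 5/√30, so θ_min ≈ 24.09°.
Σ m_l² = 110, so Σ(L_z)² = 110 ℏ².
L_z,max = lℏ = 5ℏ.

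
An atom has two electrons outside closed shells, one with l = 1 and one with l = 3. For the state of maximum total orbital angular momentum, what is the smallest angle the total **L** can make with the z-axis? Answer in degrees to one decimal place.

θ_min ≈ 26.6°

L runs from |1 − 3| = 2 to 1 + 3 = 4.
So L can be 2, 3, 4.
The maximum is L = 4, with |L_tot| = ℏ√(4·5) = 2√5 ℏ.
The minimum angle with z is arccos(4/√20) ≈ 26.6°.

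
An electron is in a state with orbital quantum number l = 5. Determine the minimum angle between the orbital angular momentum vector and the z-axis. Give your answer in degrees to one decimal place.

|L| = ℏ√(l(l+1)) = √30 ℏ.
The smallest angle corresponds to the largest L_z, i.e. m_l = l = 5, giving L_z = 5ℏ.
cos θ_min = 5/√30, so θ_min ≈ 24.1°.

θ_min ≈ 24.1°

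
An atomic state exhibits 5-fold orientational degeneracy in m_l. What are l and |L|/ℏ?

5 = 2l + 1, so l = (5−1)/2 = 2.
|L| = ℏ√(l(l+1)) = ℏ√(2·3) = √6 ℏ.

l = 2, |L| = √6 ℏ ≈ 2.449ℏ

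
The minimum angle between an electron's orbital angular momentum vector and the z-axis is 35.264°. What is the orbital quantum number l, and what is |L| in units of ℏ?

l = 2, |L| = √6 ℏ ≈ 2.449ℏ

cos θ_min = l/√(l(l+1)) = √(l/(l+1)), so l/(l+1) = cos²(35.264°) = 0.6667.
l = cos²θ/sin²θ ≈ 2.
Then |L| = ℏ√(2·3) = √6 ℏ.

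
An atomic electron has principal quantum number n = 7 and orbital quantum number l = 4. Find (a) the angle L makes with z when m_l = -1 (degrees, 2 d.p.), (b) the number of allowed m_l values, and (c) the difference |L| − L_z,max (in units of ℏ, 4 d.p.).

For m_l = -1: cos θ = -1/√20, θ ≈ 102.92°.
There are 2l+1 = 9 values of m_l.
|L| − L_z,max = (2√5 − 4)ℏ ≈ 0.4721ℏ.

θ(m_l=-1) ≈ 102.92°; 9 values; |L|−L_z,max ≈ 0.4721ℏ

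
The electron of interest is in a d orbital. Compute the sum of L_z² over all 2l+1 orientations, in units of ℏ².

The letter d corresponds to l = 2.
The allowed m_l values are -2, -1, 0, 1, 2.
Σ m_l² = l(l+1)(2l+1)/3 = 2·3·5/3 = 10.

Σ(L_z)² = 10 ℏ²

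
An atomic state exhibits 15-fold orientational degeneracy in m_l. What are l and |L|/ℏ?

l = 7, |L| = 2√14 ℏ ≈ 7.483ℏ

2l + 1 = 15 ⇒ l = 7.
|L| = ℏ√(l(l+1)) = ℏ√(7·8) = 2√14 ℏ.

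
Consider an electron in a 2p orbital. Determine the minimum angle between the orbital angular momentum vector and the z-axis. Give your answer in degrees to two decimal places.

For 2p, l = 1.
|L|² = l(l+1)ℏ² = 2ℏ², so |L| = √2 ℏ.
The smallest angle corresponds to the largest L_z, i.e. m_l = l = 1, giving L_z = 1ℏ.
cos θ_min = 1/√2, so θ_min ≈ 45.00°.

θ_min ≈ 45.00°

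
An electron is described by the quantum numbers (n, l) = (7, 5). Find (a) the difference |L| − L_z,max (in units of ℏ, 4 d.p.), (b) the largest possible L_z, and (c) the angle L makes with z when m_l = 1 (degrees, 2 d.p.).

|L| − L_z,max = (√30 − 5)ℏ ≈ 0.4772ℏ.
L_z,max = lℏ = 5ℏ.
For m_l = 1: cos θ = 1/√30, θ ≈ 79.48°.

|L|−L_z,max ≈ 0.4772ℏ; L_z,max = 5ℏ; θ(m_l=1) ≈ 79.48°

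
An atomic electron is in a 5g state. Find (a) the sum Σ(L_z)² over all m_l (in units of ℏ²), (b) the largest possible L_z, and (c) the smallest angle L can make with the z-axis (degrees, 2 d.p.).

The 5g subshell has l = 4.
Σ m_l² = 60, so Σ(L_z)² = 60 ℏ².
L_z,max = lℏ = 4ℏ.
cos θ_min = 4/√20, so θ_min ≈ 26.57°.

Σ(L_z)² = 60 ℏ²; L_z,max = 4ℏ; θ_min ≈ 26.57°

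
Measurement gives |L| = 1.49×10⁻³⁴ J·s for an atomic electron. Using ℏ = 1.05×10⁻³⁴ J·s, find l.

Dividing by ℏ: |L|/ℏ ≈ 1.419.
l(l+1) ≈ 1.419² ≈ 2.01, so l = 1.

l = 1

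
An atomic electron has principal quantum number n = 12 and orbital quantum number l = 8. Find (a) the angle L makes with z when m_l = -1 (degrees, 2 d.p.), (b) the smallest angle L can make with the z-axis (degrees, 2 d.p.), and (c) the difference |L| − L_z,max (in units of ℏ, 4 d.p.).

θ(m_l=-1) ≈ 96.77°; θ_min ≈ 19.47°; |L|−L_z,max ≈ 0.4853ℏ

For m_l = -1: cos θ = -1/√72, θ ≈ 96.77°.
cos θ_min = 8/√72, so θ_min ≈ 19.47°.
|L| − L_z,max = (6√2 − 8)ℏ ≈ 0.4853ℏ.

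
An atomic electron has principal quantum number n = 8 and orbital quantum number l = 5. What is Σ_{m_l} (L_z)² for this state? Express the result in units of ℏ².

m_l runs from −5 to 5, i.e. {-5, -4, -3, -2, -1, 0, 1, 2, 3, 4, 5}.
Summing m² from −5 to 5: Σ m_l² = 110.

Σ(L_z)² = 110 ℏ²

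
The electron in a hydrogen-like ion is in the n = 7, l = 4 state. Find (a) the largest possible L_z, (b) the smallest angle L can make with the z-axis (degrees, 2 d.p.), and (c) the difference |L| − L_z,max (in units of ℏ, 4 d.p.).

L_z,max = 4ℏ; θ_min ≈ 26.57°; |L|−L_z,max ≈ 0.4721ℏ

L_z,max = lℏ = 4ℏ.
cos θ_min = 4/√20, so θ_min ≈ 26.57°.
|L| − L_z,max = (2√5 − 4)ℏ ≈ 0.4721ℏ.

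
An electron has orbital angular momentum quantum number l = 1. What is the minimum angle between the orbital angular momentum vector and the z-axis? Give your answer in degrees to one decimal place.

|L| = √(l(l+1)) ℏ = √2 ℏ.
The smallest angle corresponds to the largest L_z, i.e. m_l = l = 1, giving L_z = 1ℏ.
cos θ_min = 1/√2, so θ_min ≈ 45.0°.

θ_min ≈ 45.0°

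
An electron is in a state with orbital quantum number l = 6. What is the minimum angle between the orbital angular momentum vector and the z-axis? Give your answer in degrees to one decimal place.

|L|² = l(l+1)ℏ² = 42ℏ², so |L| = √42 ℏ.
The smallest angle corresponds to the largest L_z, i.e. m_l = l = 6, giving L_z = 6ℏ.
cos θ_min = 6/√42, so θ_min ≈ 22.2°.

θ_min ≈ 22.2°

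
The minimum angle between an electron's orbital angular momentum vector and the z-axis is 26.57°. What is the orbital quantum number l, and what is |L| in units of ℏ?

l = 4, |L| = 2√5 ℏ ≈ 4.472ℏ

cos²θ_min = l/(l+1) = 0.7999.
l = cos²θ/sin²θ ≈ 4.
Then |L| = ℏ√(4·5) = 2√5 ℏ.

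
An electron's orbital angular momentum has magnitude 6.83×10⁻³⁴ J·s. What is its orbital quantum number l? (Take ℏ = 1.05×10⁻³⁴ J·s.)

l = 6

|L|/ℏ = (6.83×10⁻³⁴)/(1.05×10⁻³⁴) ≈ 6.505.
Set l(l+1) = 42.31; the integer solution is l = 6.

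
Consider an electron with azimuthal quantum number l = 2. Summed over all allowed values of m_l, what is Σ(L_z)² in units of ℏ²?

Σ(L_z)² = 10 ℏ²

The allowed m_l values are -2, -1, 0, 1, 2.
Σ m_l² = 2·(1 + 4) = 10.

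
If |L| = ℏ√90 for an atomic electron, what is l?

l = 9

(|L|/ℏ)² = l(l+1) = 90.
Solving: l = 9.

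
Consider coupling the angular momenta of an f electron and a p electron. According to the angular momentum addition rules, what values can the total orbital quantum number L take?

By the triangle rule, |l₁ − l₂| ≤ L ≤ l₁ + l₂.
Allowed values: L = 2, 3, 4.

L = 2, 3, 4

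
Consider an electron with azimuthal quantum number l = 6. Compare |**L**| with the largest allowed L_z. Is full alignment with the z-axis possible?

|L| = √42 ℏ ≈ 6.4807ℏ, while L_z,max = lℏ = 6ℏ.
Since |L| > L_z,max, the vector can never point exactly along z; the closest it comes is θ_min = arccos(6/√42) ≈ 22.2°.

No: L_z,max = 6ℏ < |L| = √42 ℏ ≈ 6.481ℏ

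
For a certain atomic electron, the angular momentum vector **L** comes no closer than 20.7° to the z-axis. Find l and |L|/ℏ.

At minimum angle, m_l = l, so cos θ = l/√(l(l+1)); cos²θ = l/(l+1) = 0.8751.
Solving: l = 7.
Then |L| = ℏ√(7·8) = 2√14 ℏ.

l = 7, |L| = 2√14 ℏ ≈ 7.483ℏ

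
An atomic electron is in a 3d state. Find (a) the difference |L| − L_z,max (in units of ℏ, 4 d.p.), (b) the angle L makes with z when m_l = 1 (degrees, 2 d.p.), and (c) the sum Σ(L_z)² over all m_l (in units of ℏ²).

|L|−L_z,max ≈ 0.4495ℏ; θ(m_l=1) ≈ 65.91°; Σ(L_z)² = 10 ℏ²

The 3d subshell has l = 2.
|L| − L_z,max = (√6 − 2)ℏ ≈ 0.4495ℏ.
For m_l = 1: cos θ = 1/√6, θ ≈ 65.91°.
Σ m_l² = 10, so Σ(L_z)² = 10 ℏ².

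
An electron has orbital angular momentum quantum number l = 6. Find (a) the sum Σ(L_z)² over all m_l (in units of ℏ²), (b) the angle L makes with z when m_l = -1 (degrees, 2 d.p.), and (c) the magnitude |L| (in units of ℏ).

Σ m_l² = 182, so Σ(L_z)² = 182 ℏ².
For m_l = -1: cos θ = -1/√42, θ ≈ 98.88°.
|L| = ℏ√(6·7) = √42 ℏ ≈ 6.481ℏ.

Σ(L_z)² = 182 ℏ²; θ(m_l=-1) ≈ 98.88°; |L| = √42 ℏ ≈ 6.481ℏ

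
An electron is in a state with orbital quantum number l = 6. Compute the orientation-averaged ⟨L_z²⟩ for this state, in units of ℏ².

m_l runs from −6 to 6, i.e. {-6, -5, -4, -3, -2, -1, 0, 1, 2, 3, 4, 5, 6}.
⟨L_z²⟩ = ℏ²·l(l+1)/3 = 14ℏ².

⟨L_z²⟩ = 14 ℏ²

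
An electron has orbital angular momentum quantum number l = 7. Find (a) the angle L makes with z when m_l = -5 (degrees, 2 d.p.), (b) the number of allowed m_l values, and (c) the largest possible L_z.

θ(m_l=-5) ≈ 131.92°; 15 values; L_z,max = 7ℏ

For m_l = -5: cos θ = -5/√56, θ ≈ 131.92°.
There are 2l+1 = 15 values of m_l.
L_z,max = lℏ = 7ℏ.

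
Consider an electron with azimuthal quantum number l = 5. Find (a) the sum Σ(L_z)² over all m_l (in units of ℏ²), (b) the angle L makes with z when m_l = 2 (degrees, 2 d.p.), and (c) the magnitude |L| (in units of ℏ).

Σ m_l² = 110, so Σ(L_z)² = 110 ℏ².
For m_l = 2: cos θ = 2/√30, θ ≈ 68.58°.
|L| = ℏ√(5·6) = √30 ℏ ≈ 5.477ℏ.

Σ(L_z)² = 110 ℏ²; θ(m_l=2) ≈ 68.58°; |L| = √30 ℏ ≈ 5.477ℏ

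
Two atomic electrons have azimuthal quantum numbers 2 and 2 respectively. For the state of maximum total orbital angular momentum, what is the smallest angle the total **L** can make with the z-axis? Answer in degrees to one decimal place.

L runs from |2 − 2| = 0 to 2 + 2 = 4.
L ∈ {0, 1, 2, 3, 4}.
The maximum is L = 4, with |L_tot| = ℏ√(4·5) = 2√5 ℏ.
The minimum angle with z is arccos(4/√20) ≈ 26.6°.

θ_min ≈ 26.6°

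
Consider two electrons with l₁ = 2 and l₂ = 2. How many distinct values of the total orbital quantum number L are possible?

5

Angular momentum addition gives L = |l₁ − l₂|, …, l₁ + l₂.
Allowed values: L = 0, 1, 2, 3, 4.
That is 5 values.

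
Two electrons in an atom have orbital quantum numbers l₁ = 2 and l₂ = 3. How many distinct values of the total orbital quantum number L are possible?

5

L runs from |2 − 3| = 1 to 2 + 3 = 5.
L ∈ {1, 2, 3, 4, 5}.
That is 5 values.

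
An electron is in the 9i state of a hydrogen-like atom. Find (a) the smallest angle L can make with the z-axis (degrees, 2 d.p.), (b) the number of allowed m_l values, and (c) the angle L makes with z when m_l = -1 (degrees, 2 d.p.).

θ_min ≈ 22.21°; 13 values; θ(m_l=-1) ≈ 98.88°

The 9i subshell has l = 6.
cos θ_min = 6/√42, so θ_min ≈ 22.21°.
There are 2l+1 = 13 values of m_l.
For m_l = -1: cos θ = -1/√42, θ ≈ 98.88°.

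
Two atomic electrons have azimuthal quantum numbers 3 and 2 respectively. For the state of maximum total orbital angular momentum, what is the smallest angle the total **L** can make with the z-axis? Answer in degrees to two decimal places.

θ_min ≈ 24.09°

L runs from |3 − 2| = 1 to 3 + 2 = 5.
Allowed values: L = 1, 2, 3, 4, 5.
The maximum is L = 5, with |L_tot| = ℏ√(5·6) = √30 ℏ.
The minimum angle with z is arccos(5/√30) ≈ 24.09°.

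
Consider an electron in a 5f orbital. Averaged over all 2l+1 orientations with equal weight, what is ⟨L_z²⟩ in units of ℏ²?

For 5f, l = 3.
The allowed m_l values are -3, -2, -1, 0, 1, 2, 3.
⟨L_z²⟩ = ℏ²·(Σ m_l²)/(2l+1) = ℏ²·28/7 = 4ℏ².

⟨L_z²⟩ = 4 ℏ²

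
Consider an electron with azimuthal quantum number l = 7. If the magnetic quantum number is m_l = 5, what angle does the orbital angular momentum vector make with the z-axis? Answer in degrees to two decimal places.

θ ≈ 48.08°

|L|² = l(l+1)ℏ² = 56ℏ², so |L| = 2√14 ℏ.
L_z = m_l ℏ = 5ℏ.
cos θ = L_z/|L| = 5/√56, so θ ≈ 48.08°.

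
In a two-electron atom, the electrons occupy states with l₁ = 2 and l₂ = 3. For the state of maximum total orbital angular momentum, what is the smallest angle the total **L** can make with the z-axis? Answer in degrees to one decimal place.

L runs from |2 − 3| = 1 to 2 + 3 = 5.
So L can be 1, 2, 3, 4, 5.
The maximum is L = 5, with |L_tot| = ℏ√(5·6) = √30 ℏ.
The minimum angle with z is arccos(5/√30) ≈ 24.1°.

θ_min ≈ 24.1°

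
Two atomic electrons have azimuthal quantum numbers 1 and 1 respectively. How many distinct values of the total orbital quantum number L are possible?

By the triangle rule, |l₁ − l₂| ≤ L ≤ l₁ + l₂.
So L can be 0, 1, 2.
That is 3 values.

3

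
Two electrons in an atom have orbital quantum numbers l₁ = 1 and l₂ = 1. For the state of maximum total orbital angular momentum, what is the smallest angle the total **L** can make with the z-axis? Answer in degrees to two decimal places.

By the triangle rule, |l₁ − l₂| ≤ L ≤ l₁ + l₂.
Allowed values: L = 0, 1, 2.
The maximum is L = 2, with |L_tot| = ℏ√(2·3) = √6 ℏ.
The minimum angle with z is arccos(2/√6) ≈ 35.26°.

θ_min ≈ 35.26°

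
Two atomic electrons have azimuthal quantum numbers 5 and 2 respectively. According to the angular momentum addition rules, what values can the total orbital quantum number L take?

The total orbital quantum number L ranges from |l₁ − l₂| to l₁ + l₂ in integer steps.
L ∈ {3, 4, 5, 6, 7}.

L = 3, 4, 5, 6, 7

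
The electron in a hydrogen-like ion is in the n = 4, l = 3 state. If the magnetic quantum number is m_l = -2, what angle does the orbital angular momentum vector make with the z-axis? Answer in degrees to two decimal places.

|L| = √(l(l+1)) ℏ = 2√3 ℏ.
L_z = m_l ℏ = −2ℏ.
cos θ = L_z/|L| = -2/√12, so θ ≈ 125.26°.

θ ≈ 125.26°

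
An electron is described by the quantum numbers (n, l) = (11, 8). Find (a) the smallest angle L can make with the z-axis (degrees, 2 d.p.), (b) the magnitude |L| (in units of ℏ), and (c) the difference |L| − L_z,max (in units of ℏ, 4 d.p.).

θ_min ≈ 19.47°; |L| = 6√2 ℏ ≈ 8.485ℏ; |L|−L_z,max ≈ 0.4853ℏ

cos θ_min = 8/√72, so θ_min ≈ 19.47°.
|L| = ℏ√(8·9) = 6√2 ℏ ≈ 8.485ℏ.
|L| − L_z,max = (6√2 − 8)ℏ ≈ 0.4853ℏ.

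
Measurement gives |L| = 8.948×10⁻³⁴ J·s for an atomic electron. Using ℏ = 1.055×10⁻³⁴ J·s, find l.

l = 8

|L|/ℏ = (8.948×10⁻³⁴)/(1.055×10⁻³⁴) ≈ 8.482.
l(l+1) ≈ 8.482² ≈ 71.94, so l = 8.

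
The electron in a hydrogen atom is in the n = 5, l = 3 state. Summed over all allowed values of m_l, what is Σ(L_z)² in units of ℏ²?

Σ(L_z)² = 28 ℏ²

m_l runs from −3 to 3, i.e. {-3, -2, -1, 0, 1, 2, 3}.
Summing m² from −3 to 3: Σ m_l² = 28.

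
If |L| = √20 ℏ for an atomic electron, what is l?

Since |L|² = l(l+1)ℏ², l(l+1) = 20.
l² + l − 20 = 0 ⇒ l = 4.

l = 4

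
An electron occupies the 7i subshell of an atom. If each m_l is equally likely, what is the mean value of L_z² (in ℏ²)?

⟨L_z²⟩ = 14 ℏ²

7i means n = 7, l = 6.
m_l ∈ {-6, -5, -4, -3, -2, -1, 0, 1, 2, 3, 4, 5, 6}.
⟨L_z²⟩ = ℏ²·(Σ m_l²)/(2l+1) = ℏ²·182/13 = 14ℏ².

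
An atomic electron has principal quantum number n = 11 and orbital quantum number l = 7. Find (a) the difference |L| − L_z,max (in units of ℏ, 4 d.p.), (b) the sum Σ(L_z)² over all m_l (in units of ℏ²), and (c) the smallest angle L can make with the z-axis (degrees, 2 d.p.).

|L| − L_z,max = (2√14 − 7)ℏ ≈ 0.4833ℏ.
Σ m_l² = 280, so Σ(L_z)² = 280 ℏ².
cos θ_min = 7/√56, so θ_min ≈ 20.70°.

|L|−L_z,max ≈ 0.4833ℏ; Σ(L_z)² = 280 ℏ²; θ_min ≈ 20.70°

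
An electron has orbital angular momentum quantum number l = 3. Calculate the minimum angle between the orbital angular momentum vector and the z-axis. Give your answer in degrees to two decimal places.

θ_min ≈ 30.00°

|L| = √(l(l+1)) ℏ = 2√3 ℏ.
The smallest angle corresponds to the largest L_z, i.e. m_l = l = 3, giving L_z = 3ℏ.
cos θ_min = 3/√12, so θ_min ≈ 30.00°.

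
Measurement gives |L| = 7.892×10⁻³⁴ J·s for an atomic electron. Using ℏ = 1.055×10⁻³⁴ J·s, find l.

In units of ℏ, |L| ≈ 7.481.
(|L|/ℏ)² = l(l+1) ≈ 55.96 ⇒ l = 7.

l = 7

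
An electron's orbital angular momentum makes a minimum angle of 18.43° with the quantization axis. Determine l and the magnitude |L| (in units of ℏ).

l = 9, |L| = 3√10 ℏ ≈ 9.487ℏ

cos²θ_min = l/(l+1) = 0.9001.
l = cos²θ/sin²θ ≈ 9.
Then |L| = ℏ√(9·10) = 3√10 ℏ.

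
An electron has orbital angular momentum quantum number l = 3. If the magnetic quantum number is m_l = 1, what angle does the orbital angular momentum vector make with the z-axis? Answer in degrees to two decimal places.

θ ≈ 73.22°

|L| = ℏ√(l(l+1)) = 2√3 ℏ.
L_z = m_l ℏ = 1ℏ.
cos θ = L_z/|L| = 1/√12, so θ ≈ 73.22°.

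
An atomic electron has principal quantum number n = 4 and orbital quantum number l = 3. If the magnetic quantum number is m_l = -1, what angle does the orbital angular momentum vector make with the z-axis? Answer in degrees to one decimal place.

θ ≈ 106.8°

|L| = √(l(l+1)) ℏ = 2√3 ℏ.
L_z = m_l ℏ = −1ℏ.
cos θ = L_z/|L| = -1/√12, so θ ≈ 106.8°.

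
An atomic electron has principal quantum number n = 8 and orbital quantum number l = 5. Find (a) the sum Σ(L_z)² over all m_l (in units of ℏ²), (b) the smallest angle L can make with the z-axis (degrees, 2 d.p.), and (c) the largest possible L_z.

Σ(L_z)² = 110 ℏ²; θ_min ≈ 24.09°; L_z,max = 5ℏ

Σ m_l² = 110, so Σ(L_z)² = 110 ℏ².
cos θ_min = 5/√30, so θ_min ≈ 24.09°.
L_z,max = lℏ = 5ℏ.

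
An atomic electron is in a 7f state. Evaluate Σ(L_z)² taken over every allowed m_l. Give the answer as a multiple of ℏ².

The 7f subshell has l = 3.
m_l runs from −3 to 3, i.e. {-3, -2, -1, 0, 1, 2, 3}.
Σ m_l² = 2·(1 + 4 + 9) = 28.

Σ(L_z)² = 28 ℏ²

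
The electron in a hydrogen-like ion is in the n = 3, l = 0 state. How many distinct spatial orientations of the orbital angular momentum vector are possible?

1

The number of m_l values is 2l + 1 = 2·0 + 1 = 1.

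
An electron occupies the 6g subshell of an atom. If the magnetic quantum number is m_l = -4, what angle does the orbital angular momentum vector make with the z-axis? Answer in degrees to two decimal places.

θ ≈ 153.43°

The 6g subshell has l = 4.
|L|² = l(l+1)ℏ² = 20ℏ², so |L| = 2√5 ℏ.
L_z = m_l ℏ = −4ℏ.
cos θ = L_z/|L| = -4/√20, so θ ≈ 153.43°.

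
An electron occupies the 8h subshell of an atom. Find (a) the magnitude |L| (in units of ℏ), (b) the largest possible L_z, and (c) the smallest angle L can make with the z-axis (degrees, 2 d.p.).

|L| = √30 ℏ ≈ 5.477ℏ; L_z,max = 5ℏ; θ_min ≈ 24.09°

8h means n = 8, l = 5.
|L| = ℏ√(5·6) = √30 ℏ ≈ 5.477ℏ.
L_z,max = lℏ = 5ℏ.
cos θ_min = 5/√30, so θ_min ≈ 24.09°.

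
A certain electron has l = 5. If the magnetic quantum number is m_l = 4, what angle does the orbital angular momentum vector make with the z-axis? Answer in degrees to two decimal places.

|L| = √(l(l+1)) ℏ = √30 ℏ.
L_z = m_l ℏ = 4ℏ.
cos θ = L_z/|L| = 4/√30, so θ ≈ 43.09°.

θ ≈ 43.09°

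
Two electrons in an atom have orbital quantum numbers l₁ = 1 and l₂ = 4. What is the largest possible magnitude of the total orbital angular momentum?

Angular momentum addition gives L = |l₁ − l₂|, …, l₁ + l₂.
Allowed values: L = 3, 4, 5.
The largest magnitude corresponds to L = 5: |L_tot| = ℏ√(5·6) = √30 ℏ.

|L_tot|_max = √30 ℏ ≈ 5.477ℏ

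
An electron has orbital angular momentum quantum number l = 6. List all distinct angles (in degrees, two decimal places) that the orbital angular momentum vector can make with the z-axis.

θ ∈ {22.21°, 39.51°, 51.89°, 62.42°, 72.02°, 81.12°, 90.00°, 98.88°, 107.98°, 117.58°, 128.11°, 140.49°, 157.79°}

|L|² = l(l+1)ℏ² = 42ℏ², so |L| = √42 ℏ.
cos θ = m_l/√42 for each m_l ∈ {-6, -5, -4, -3, -2, -1, 0, 1, 2, 3, 4, 5, 6}.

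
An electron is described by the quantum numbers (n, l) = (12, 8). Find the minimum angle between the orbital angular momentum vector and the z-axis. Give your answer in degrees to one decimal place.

|L|² = l(l+1)ℏ² = 72ℏ², so |L| = 6√2 ℏ.
The smallest angle corresponds to the largest L_z, i.e. m_l = l = 8, giving L_z = 8ℏ.
cos θ_min = 8/√72, so θ_min ≈ 19.5°.

θ_min ≈ 19.5°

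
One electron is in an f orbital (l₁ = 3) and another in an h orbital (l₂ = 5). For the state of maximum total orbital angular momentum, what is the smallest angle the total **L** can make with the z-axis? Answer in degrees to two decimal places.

θ_min ≈ 19.47°

Angular momentum addition gives L = |l₁ − l₂|, …, l₁ + l₂.
So L can be 2, 3, 4, 5, 6, 7, 8.
The maximum is L = 8, with |L_tot| = ℏ√(8·9) = 6√2 ℏ.
The minimum angle with z is arccos(8/√72) ≈ 19.47°.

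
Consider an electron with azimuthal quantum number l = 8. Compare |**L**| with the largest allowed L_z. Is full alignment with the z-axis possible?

|L| = 6√2 ℏ ≈ 8.4853ℏ, while L_z,max = lℏ = 8ℏ.
Since |L| > L_z,max, the vector can never point exactly along z; the closest it comes is θ_min = arccos(8/√72) ≈ 19.5°.

No: L_z,max = 8ℏ < |L| = 6√2 ℏ ≈ 8.485ℏ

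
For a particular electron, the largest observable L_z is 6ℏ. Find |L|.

|L| = √42 ℏ ≈ 6.481ℏ

The maximum L_z equals lℏ, giving l = 6.
|L| = √(l(l+1)) ℏ = √42 ℏ.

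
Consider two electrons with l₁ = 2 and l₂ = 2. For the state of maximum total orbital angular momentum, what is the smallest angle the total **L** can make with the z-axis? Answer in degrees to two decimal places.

The total orbital quantum number L ranges from |l₁ − l₂| to l₁ + l₂ in integer steps.
So L can be 0, 1, 2, 3, 4.
The maximum is L = 4, with |L_tot| = ℏ√(4·5) = 2√5 ℏ.
The minimum angle with z is arccos(4/√20) ≈ 26.57°.

θ_min ≈ 26.57°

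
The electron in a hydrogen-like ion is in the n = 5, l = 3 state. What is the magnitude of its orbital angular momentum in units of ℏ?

|L| = 2√3 ℏ ≈ 3.464ℏ

|L| = ℏ√(l(l+1)) = ℏ√(3·4) = 2√3 ℏ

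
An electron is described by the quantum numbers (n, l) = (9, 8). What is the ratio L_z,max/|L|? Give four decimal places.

L_z,max/|L| = 0.9428

|L| = 6√2 ℏ ≈ 8.4853ℏ, while L_z,max = lℏ = 8ℏ.
L_z,max/|L| = 8/√72 = 0.9428.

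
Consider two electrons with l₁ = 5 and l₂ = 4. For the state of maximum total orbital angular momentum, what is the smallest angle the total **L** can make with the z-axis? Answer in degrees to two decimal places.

Angular momentum addition gives L = |l₁ − l₂|, …, l₁ + l₂.
So L can be 1, 2, 3, 4, 5, 6, 7, 8, 9.
The maximum is L = 9, with |L_tot| = ℏ√(9·10) = 3√10 ℏ.
The minimum angle with z is arccos(9/√90) ≈ 18.43°.

θ_min ≈ 18.43°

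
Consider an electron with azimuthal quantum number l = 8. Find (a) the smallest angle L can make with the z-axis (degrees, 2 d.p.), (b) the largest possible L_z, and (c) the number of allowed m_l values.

cos θ_min = 8/√72, so θ_min ≈ 19.47°.
L_z,max = lℏ = 8ℏ.
There are 2l+1 = 17 values of m_l.

θ_min ≈ 19.47°; L_z,max = 8ℏ; 17 values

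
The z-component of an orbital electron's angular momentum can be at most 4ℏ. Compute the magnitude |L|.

L_z,max = lℏ, so l = 4.
|L| = ℏ√(l(l+1)) = 2√5 ℏ.

|L| = 2√5 ℏ ≈ 4.472ℏ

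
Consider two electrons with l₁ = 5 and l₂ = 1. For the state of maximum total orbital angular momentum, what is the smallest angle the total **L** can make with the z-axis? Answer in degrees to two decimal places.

Angular momentum addition gives L = |l₁ − l₂|, …, l₁ + l₂.
L ∈ {4, 5, 6}.
The maximum is L = 6, with |L_tot| = ℏ√(6·7) = √42 ℏ.
The minimum angle with z is arccos(6/√42) ≈ 22.21°.

θ_min ≈ 22.21°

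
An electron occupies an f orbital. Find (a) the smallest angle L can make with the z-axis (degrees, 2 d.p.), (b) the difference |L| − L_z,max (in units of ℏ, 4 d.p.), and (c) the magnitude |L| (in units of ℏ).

The letter f corresponds to l = 3.
cos θ_min = 3/√12, so θ_min ≈ 30.00°.
|L| − L_z,max = (2√3 − 3)ℏ ≈ 0.4641ℏ.
|L| = ℏ√(3·4) = 2√3 ℏ ≈ 3.464ℏ.

θ_min ≈ 30.00°; |L|−L_z,max ≈ 0.4641ℏ; |L| = 2√3 ℏ ≈ 3.464ℏ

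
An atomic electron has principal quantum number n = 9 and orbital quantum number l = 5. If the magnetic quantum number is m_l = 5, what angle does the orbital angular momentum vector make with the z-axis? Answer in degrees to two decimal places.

θ ≈ 24.09°

|L|² = l(l+1)ℏ² = 30ℏ², so |L| = √30 ℏ.
L_z = m_l ℏ = 5ℏ.
cos θ = L_z/|L| = 5/√30, so θ ≈ 24.09°.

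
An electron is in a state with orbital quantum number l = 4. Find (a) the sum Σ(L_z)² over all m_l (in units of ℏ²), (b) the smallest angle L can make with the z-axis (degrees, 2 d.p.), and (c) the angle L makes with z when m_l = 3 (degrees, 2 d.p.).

Σ(L_z)² = 60 ℏ²; θ_min ≈ 26.57°; θ(m_l=3) ≈ 47.87°

Σ m_l² = 60, so Σ(L_z)² = 60 ℏ².
cos θ_min = 4/√20, so θ_min ≈ 26.57°.
For m_l = 3: cos θ = 3/√20, θ ≈ 47.87°.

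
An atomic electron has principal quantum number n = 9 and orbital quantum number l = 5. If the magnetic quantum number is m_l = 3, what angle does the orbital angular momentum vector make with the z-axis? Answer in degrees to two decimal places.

θ ≈ 56.79°

|L| = ℏ√(l(l+1)) = √30 ℏ.
L_z = m_l ℏ = 3ℏ.
cos θ = L_z/|L| = 3/√30, so θ ≈ 56.79°.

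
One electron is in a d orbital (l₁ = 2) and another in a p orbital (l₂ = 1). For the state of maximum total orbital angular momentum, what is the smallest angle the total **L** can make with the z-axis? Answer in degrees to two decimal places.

θ_min ≈ 30.00°

Angular momentum addition gives L = |l₁ − l₂|, …, l₁ + l₂.
L ∈ {1, 2, 3}.
The maximum is L = 3, with |L_tot| = ℏ√(3·4) = 2√3 ℏ.
The minimum angle with z is arccos(3/√12) ≈ 30.00°.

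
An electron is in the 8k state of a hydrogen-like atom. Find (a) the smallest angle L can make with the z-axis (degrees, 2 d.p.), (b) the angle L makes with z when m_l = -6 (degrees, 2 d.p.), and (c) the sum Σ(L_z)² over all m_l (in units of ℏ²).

The 8k subshell has l = 7.
cos θ_min = 7/√56, so θ_min ≈ 20.70°.
For m_l = -6: cos θ = -6/√56, θ ≈ 143.30°.
Σ m_l² = 280, so Σ(L_z)² = 280 ℏ².

θ_min ≈ 20.70°; θ(m_l=-6) ≈ 143.30°; Σ(L_z)² = 280 ℏ²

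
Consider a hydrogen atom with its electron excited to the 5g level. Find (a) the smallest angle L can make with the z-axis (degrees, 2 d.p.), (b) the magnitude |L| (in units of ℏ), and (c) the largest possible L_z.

The 5g level has l = 4.
cos θ_min = 4/√20, so θ_min ≈ 26.57°.
|L| = ℏ√(4·5) = 2√5 ℏ ≈ 4.472ℏ.
L_z,max = lℏ = 4ℏ.

θ_min ≈ 26.57°; |L| = 2√5 ℏ ≈ 4.472ℏ; L_z,max = 4ℏ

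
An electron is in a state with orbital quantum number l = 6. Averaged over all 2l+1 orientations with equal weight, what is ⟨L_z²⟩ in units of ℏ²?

⟨L_z²⟩ = 14 ℏ²

m_l ∈ {-6, -5, -4, -3, -2, -1, 0, 1, 2, 3, 4, 5, 6}.
Average of L_z² over 13 states: 182/13 ℏ² = 14 ℏ².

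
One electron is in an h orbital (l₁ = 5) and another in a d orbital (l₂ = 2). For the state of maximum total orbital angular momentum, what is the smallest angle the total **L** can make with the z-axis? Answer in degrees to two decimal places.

θ_min ≈ 20.70°

By the triangle rule, |l₁ − l₂| ≤ L ≤ l₁ + l₂.
So L can be 3, 4, 5, 6, 7.
The maximum is L = 7, with |L_tot| = ℏ√(7·8) = 2√14 ℏ.
The minimum angle with z is arccos(7/√56) ≈ 20.70°.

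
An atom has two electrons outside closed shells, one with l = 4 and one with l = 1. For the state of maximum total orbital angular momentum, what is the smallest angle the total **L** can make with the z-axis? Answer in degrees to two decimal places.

The total orbital quantum number L ranges from |l₁ − l₂| to l₁ + l₂ in integer steps.
So L can be 3, 4, 5.
The maximum is L = 5, with |L_tot| = ℏ√(5·6) = √30 ℏ.
The minimum angle with z is arccos(5/√30) ≈ 24.09°.

θ_min ≈ 24.09°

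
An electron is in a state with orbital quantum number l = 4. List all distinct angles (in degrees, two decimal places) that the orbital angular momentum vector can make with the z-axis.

θ ∈ {26.57°, 47.87°, 63.43°, 77.08°, 90.00°, 102.92°, 116.57°, 132.13°, 153.43°}

|L| = √(l(l+1)) ℏ = 2√5 ℏ.
cos θ = m_l/√20 for each m_l ∈ {-4, -3, -2, -1, 0, 1, 2, 3, 4}.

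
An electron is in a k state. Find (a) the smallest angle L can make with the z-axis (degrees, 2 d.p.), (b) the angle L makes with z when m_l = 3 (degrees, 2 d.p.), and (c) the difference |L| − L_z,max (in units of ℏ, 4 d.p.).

θ_min ≈ 20.70°; θ(m_l=3) ≈ 66.37°; |L|−L_z,max ≈ 0.4833ℏ

For a k orbital, l = 7.
cos θ_min = 7/√56, so θ_min ≈ 20.70°.
For m_l = 3: cos θ = 3/√56, θ ≈ 66.37°.
|L| − L_z,max = (2√14 − 7)ℏ ≈ 0.4833ℏ.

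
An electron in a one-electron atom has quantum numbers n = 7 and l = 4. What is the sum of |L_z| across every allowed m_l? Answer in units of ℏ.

m_l ∈ {-4, -3, -2, -1, 0, 1, 2, 3, 4}.
Σ|m_l| = 2·4(4+1)/2 = 20.

Σ|L_z| = 20 ℏ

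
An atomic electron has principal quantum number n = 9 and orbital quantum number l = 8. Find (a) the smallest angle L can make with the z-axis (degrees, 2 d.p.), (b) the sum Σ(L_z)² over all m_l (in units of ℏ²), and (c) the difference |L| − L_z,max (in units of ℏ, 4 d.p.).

θ_min ≈ 19.47°; Σ(L_z)² = 408 ℏ²; |L|−L_z,max ≈ 0.4853ℏ

cos θ_min = 8/√72, so θ_min ≈ 19.47°.
Σ m_l² = 408, so Σ(L_z)² = 408 ℏ².
|L| − L_z,max = (6√2 − 8)ℏ ≈ 0.4853ℏ.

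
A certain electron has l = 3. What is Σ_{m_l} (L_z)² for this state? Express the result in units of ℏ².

Σ(L_z)² = 28 ℏ²

m_l ∈ {-3, -2, -1, 0, 1, 2, 3}.
Σ m_l² = l(l+1)(2l+1)/3 = 3·4·7/3 = 28.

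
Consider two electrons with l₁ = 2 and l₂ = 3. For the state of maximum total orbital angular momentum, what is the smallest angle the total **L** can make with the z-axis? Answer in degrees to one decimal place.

θ_min ≈ 24.1°

The total orbital quantum number L ranges from |l₁ − l₂| to l₁ + l₂ in integer steps.
Allowed values: L = 1, 2, 3, 4, 5.
The maximum is L = 5, with |L_tot| = ℏ√(5·6) = √30 ℏ.
The minimum angle with z is arccos(5/√30) ≈ 24.1°.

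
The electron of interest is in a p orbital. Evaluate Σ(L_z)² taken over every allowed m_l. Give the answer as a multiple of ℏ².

A p state has l = 1.
m_l runs from −1 to 1, i.e. {-1, 0, 1}.
Σ m_l² = l(l+1)(2l+1)/3 = 1·2·3/3 = 2.

Σ(L_z)² = 2 ℏ²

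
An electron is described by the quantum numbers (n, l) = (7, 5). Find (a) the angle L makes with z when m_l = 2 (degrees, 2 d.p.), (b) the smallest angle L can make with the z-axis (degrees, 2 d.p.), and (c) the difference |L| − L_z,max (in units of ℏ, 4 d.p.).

θ(m_l=2) ≈ 68.58°; θ_min ≈ 24.09°; |L|−L_z,max ≈ 0.4772ℏ

For m_l = 2: cos θ = 2/√30, θ ≈ 68.58°.
cos θ_min = 5/√30, so θ_min ≈ 24.09°.
|L| − L_z,max = (√30 − 5)ℏ ≈ 0.4772ℏ.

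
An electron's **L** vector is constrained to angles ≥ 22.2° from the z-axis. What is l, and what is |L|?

l = 6, |L| = √42 ℏ ≈ 6.481ℏ

cos θ_min = l/√(l(l+1)) = √(l/(l+1)), so l/(l+1) = cos²(22.2°) = 0.8572.
Thus l = 0.8572/(1 − 0.8572) ≈ 6.
Then |L| = ℏ√(6·7) = √42 ℏ.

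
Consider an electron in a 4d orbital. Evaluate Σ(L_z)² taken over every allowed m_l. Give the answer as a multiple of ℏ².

For 4d, l = 2.
m_l ∈ {-2, -1, 0, 1, 2}.
Σ m_l² = l(l+1)(2l+1)/3 = 2·3·5/3 = 10.

Σ(L_z)² = 10 ℏ²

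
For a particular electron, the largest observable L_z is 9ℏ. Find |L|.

|L| = 3√10 ℏ ≈ 9.487ℏ

Since max m_l = l, l = 9.
|L| = ℏ√(l(l+1)) = 3√10 ℏ.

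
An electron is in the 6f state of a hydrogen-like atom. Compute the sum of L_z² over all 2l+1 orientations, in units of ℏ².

Σ(L_z)² = 28 ℏ²

The 6f subshell has l = 3.
m_l ∈ {-3, -2, -1, 0, 1, 2, 3}.
Σ m_l² = 2·(1 + 4 + 9) = 28.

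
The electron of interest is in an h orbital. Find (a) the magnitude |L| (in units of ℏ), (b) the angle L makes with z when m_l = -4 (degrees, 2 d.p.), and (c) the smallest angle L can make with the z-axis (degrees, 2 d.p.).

|L| = √30 ℏ ≈ 5.477ℏ; θ(m_l=-4) ≈ 136.91°; θ_min ≈ 24.09°

For an h orbital, l = 5.
|L| = ℏ√(5·6) = √30 ℏ ≈ 5.477ℏ.
For m_l = -4: cos θ = -4/√30, θ ≈ 136.91°.
cos θ_min = 5/√30, so θ_min ≈ 24.09°.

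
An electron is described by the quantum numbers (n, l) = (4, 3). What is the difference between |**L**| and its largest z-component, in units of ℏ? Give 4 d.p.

|L| = 2√3 ℏ ≈ 3.4641ℏ, while L_z,max = lℏ = 3ℏ.
The difference is (2√3 − 3)ℏ ≈ 0.4641ℏ.

|L| − L_z,max ≈ 0.4641ℏ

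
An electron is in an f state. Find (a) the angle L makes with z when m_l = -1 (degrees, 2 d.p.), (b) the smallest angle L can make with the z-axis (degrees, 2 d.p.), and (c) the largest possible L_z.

F corresponds to l = 3.
For m_l = -1: cos θ = -1/√12, θ ≈ 106.78°.
cos θ_min = 3/√12, so θ_min ≈ 30.00°.
L_z,max = lℏ = 3ℏ.

θ(m_l=-1) ≈ 106.78°; θ_min ≈ 30.00°; L_z,max = 3ℏ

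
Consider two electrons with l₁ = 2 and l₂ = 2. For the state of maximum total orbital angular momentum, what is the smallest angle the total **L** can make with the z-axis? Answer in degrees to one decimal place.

θ_min ≈ 26.6°

Angular momentum addition gives L = |l₁ − l₂|, …, l₁ + l₂.
L ∈ {0, 1, 2, 3, 4}.
The maximum is L = 4, with |L_tot| = ℏ√(4·5) = 2√5 ℏ.
The minimum angle with z is arccos(4/√20) ≈ 26.6°.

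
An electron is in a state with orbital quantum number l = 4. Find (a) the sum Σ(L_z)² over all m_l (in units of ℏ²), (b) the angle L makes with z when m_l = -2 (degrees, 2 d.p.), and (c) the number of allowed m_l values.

Σ(L_z)² = 60 ℏ²; θ(m_l=-2) ≈ 116.57°; 9 values

Σ m_l² = 60, so Σ(L_z)² = 60 ℏ².
For m_l = -2: cos θ = -2/√20, θ ≈ 116.57°.
There are 2l+1 = 9 values of m_l.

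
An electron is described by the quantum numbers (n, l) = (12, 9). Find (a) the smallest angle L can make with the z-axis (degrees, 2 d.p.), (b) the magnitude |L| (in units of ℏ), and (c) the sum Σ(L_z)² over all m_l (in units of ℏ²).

θ_min ≈ 18.43°; |L| = 3√10 ℏ ≈ 9.487ℏ; Σ(L_z)² = 570 ℏ²

cos θ_min = 9/√90, so θ_min ≈ 18.43°.
|L| = ℏ√(9·10) = 3√10 ℏ ≈ 9.487ℏ.
Σ m_l² = 570, so Σ(L_z)² = 570 ℏ².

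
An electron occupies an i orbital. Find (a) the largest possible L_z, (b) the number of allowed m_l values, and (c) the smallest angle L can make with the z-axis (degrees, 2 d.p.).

I corresponds to l = 6.
L_z,max = lℏ = 6ℏ.
There are 2l+1 = 13 values of m_l.
cos θ_min = 6/√42, so θ_min ≈ 22.21°.

L_z,max = 6ℏ; 13 values; θ_min ≈ 22.21°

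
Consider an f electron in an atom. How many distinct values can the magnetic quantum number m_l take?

7

An f state has l = 3.
The number of m_l values is 2l + 1 = 2·3 + 1 = 7.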